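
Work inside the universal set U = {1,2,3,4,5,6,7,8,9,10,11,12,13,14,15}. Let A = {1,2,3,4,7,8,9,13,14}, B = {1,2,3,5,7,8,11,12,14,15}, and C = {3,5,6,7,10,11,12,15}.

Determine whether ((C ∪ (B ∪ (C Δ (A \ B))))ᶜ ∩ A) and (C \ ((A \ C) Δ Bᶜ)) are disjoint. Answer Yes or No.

A \ B = {4,9,13}
C Δ (A \ B) = {3,4,5,6,7,9,10,11,12,13,15}
B ∪ (C Δ (A \ B)) = {1,2,3,4,5,6,7,8,9,10,11,12,13,14,15}
C ∪ (B ∪ (C Δ (A \ B))) = {1,2,3,4,5,6,7,8,9,10,11,12,13,14,15}
(C ∪ (B ∪ (C Δ (A \ B))))ᶜ = {}
(C ∪ (B ∪ (C Δ (A \ B))))ᶜ ∩ A = {}
A \ C = {1,2,4,8,9,13,14}
Bᶜ = {4,6,9,10,13}
(A \ C) Δ Bᶜ = {1,2,6,8,10,14}
C \ ((A \ C) Δ Bᶜ) = {3,5,7,11,12,15}
{} and {3,5,7,11,12,15} share no elements.

Yes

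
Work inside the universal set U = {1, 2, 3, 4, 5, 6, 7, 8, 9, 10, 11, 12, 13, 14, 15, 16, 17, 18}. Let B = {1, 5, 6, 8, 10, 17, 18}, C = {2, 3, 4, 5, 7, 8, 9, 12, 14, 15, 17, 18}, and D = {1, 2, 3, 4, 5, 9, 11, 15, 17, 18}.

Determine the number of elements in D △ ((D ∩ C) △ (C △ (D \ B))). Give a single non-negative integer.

8

D ∩ C = {2, 3, 4, 5, 9, 15, 17, 18}
D \ B = {2, 3, 4, 9, 11, 15}
C △ (D \ B) = {5, 7, 8, 11, 12, 14, 17, 18}
(D ∩ C) △ (C △ (D \ B)) = {2, 3, 4, 7, 8, 9, 11, 12, 14, 15}
D △ ((D ∩ C) △ (C △ (D \ B))) = {1, 5, 7, 8, 12, 14, 17, 18}
|D △ ((D ∩ C) △ (C △ (D \ B)))| = 8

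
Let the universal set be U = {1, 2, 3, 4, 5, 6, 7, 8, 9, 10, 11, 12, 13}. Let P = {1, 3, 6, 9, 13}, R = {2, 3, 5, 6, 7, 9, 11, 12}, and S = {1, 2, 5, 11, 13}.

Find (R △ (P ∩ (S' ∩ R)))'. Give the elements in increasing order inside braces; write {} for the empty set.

S' = {3, 4, 6, 7, 8, 9, 10, 12}
S' ∩ R = {3, 6, 7, 9, 12}
P ∩ (S' ∩ R) = {3, 6, 9}
R △ (P ∩ (S' ∩ R)) = {2, 5, 7, 11, 12}
(R △ (P ∩ (S' ∩ R)))' = {1, 3, 4, 6, 8, 9, 10, 13}

{1, 3, 4, 6, 8, 9, 10, 13}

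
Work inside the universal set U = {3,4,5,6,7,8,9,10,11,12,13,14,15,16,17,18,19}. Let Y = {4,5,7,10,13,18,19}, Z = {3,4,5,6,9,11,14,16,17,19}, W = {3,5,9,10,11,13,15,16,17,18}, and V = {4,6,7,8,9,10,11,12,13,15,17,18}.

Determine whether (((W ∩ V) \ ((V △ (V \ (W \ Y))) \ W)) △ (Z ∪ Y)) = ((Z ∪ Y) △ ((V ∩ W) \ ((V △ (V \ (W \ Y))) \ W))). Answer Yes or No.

Yes

W ∩ V = {9,10,11,13,15,17,18}
W \ Y = {3,9,11,15,16,17}
V \ (W \ Y) = {4,6,7,8,10,12,13,18}
V △ (V \ (W \ Y)) = {9,11,15,17}
(V △ (V \ (W \ Y))) \ W = {}
(W ∩ V) \ ((V △ (V \ (W \ Y))) \ W) = {9,10,11,13,15,17,18}
Z ∪ Y = {3,4,5,6,7,9,10,11,13,14,16,17,18,19}
((W ∩ V) \ ((V △ (V \ (W \ Y))) \ W)) △ (Z ∪ Y) = {3,4,5,6,7,14,15,16,19}
V ∩ W = {9,10,11,13,15,17,18}
(V ∩ W) \ ((V △ (V \ (W \ Y))) \ W) = {9,10,11,13,15,17,18}
(Z ∪ Y) △ ((V ∩ W) \ ((V △ (V \ (W \ Y))) \ W)) = {3,4,5,6,7,14,15,16,19}
Both equal {3,4,5,6,7,14,15,16,19}, so ((W ∩ V) \ ((V △ (V \ (W \ Y))) \ W)) △ (Z ∪ Y) = (Z ∪ Y) △ ((V ∩ W) \ ((V △ (V \ (W \ Y))) \ W)).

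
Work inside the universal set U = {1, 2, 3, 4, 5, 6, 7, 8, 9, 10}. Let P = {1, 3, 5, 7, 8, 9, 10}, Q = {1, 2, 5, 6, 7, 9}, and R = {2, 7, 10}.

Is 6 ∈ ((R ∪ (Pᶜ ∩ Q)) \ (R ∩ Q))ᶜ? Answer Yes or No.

6 ∉ P, so 6 ∈ Pᶜ
6 ∈ Pᶜ and 6 ∈ Q, so 6 ∈ Pᶜ ∩ Q
6 ∉ R and 6 ∈ (Pᶜ ∩ Q), so 6 ∈ R ∪ (Pᶜ ∩ Q)
6 ∉ R and 6 ∈ Q, so 6 ∉ R ∩ Q
6 ∈ (R ∪ (Pᶜ ∩ Q)) and 6 ∉ (R ∩ Q), so 6 ∈ (R ∪ (Pᶜ ∩ Q)) \ (R ∩ Q)
6 ∉ ((R ∪ (Pᶜ ∩ Q)) \ (R ∩ Q))ᶜ since 6 ∈ ((R ∪ (Pᶜ ∩ Q)) \ (R ∩ Q))

No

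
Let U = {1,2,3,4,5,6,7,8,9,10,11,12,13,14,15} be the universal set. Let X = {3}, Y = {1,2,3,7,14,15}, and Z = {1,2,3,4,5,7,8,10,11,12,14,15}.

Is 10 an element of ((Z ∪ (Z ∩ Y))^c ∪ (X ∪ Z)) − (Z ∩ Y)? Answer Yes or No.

10 ∈ Z and 10 ∉ Y, so 10 ∉ Z ∩ Y
10 ∈ Z and 10 ∉ (Z ∩ Y), so 10 ∈ Z ∪ (Z ∩ Y)
10 ∉ (Z ∪ (Z ∩ Y))^c since 10 ∈ (Z ∪ (Z ∩ Y))
10 ∉ X and 10 ∈ Z, so 10 ∈ X ∪ Z
10 ∉ (Z ∪ (Z ∩ Y))^c and 10 ∈ (X ∪ Z), so 10 ∈ (Z ∪ (Z ∩ Y))^c ∪ (X ∪ Z)
10 ∈ Z and 10 ∉ Y, so 10 ∉ Z ∩ Y
10 ∈ ((Z ∪ (Z ∩ Y))^c ∪ (X ∪ Z)) and 10 ∉ (Z ∩ Y), so 10 ∈ ((Z ∪ (Z ∩ Y))^c ∪ (X ∪ Z)) − (Z ∩ Y)

Yes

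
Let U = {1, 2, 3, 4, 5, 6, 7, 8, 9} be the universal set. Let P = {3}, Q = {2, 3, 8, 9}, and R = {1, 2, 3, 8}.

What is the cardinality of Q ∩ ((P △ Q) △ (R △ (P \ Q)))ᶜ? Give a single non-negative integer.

P △ Q = {2, 8, 9}
P \ Q = {}
R △ (P \ Q) = {1, 2, 3, 8}
(P △ Q) △ (R △ (P \ Q)) = {1, 3, 9}
((P △ Q) △ (R △ (P \ Q)))ᶜ = {2, 4, 5, 6, 7, 8}
Q ∩ ((P △ Q) △ (R △ (P \ Q)))ᶜ = {2, 8}
|Q ∩ ((P △ Q) △ (R △ (P \ Q)))ᶜ| = 2

2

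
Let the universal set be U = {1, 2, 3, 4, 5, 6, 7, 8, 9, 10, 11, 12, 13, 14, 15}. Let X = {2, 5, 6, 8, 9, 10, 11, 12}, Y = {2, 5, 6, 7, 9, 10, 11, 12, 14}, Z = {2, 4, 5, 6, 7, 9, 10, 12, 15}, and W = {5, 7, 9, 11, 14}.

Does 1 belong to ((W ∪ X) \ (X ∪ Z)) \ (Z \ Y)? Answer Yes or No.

1 ∉ W and 1 ∉ X, so 1 ∉ W ∪ X
1 ∉ X and 1 ∉ Z, so 1 ∉ X ∪ Z
1 ∉ (W ∪ X) and 1 ∉ (X ∪ Z), so 1 ∉ (W ∪ X) \ (X ∪ Z)
1 ∉ Z and 1 ∉ Y, so 1 ∉ Z \ Y
1 ∉ ((W ∪ X) \ (X ∪ Z)) and 1 ∉ (Z \ Y), so 1 ∉ ((W ∪ X) \ (X ∪ Z)) \ (Z \ Y)

No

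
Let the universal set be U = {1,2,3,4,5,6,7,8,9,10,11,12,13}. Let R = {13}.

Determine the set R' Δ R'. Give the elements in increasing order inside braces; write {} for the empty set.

R' = {1,2,3,4,5,6,7,8,9,10,11,12}
R' Δ R' = {}

{}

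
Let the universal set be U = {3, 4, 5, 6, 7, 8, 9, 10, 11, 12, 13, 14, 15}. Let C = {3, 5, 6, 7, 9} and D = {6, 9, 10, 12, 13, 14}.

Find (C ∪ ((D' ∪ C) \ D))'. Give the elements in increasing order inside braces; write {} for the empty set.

D' = {3, 4, 5, 7, 8, 11, 15}
D' ∪ C = {3, 4, 5, 6, 7, 8, 9, 11, 15}
(D' ∪ C) \ D = {3, 4, 5, 7, 8, 11, 15}
C ∪ ((D' ∪ C) \ D) = {3, 4, 5, 6, 7, 8, 9, 11, 15}
(C ∪ ((D' ∪ C) \ D))' = {10, 12, 13, 14}

{10, 12, 13, 14}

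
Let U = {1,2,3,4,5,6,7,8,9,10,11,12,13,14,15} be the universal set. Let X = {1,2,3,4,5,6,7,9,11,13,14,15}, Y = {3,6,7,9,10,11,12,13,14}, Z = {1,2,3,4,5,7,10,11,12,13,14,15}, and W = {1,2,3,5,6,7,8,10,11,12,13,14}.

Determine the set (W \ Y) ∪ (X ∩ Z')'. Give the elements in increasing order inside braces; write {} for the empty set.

{1,2,3,4,5,7,8,10,11,12,13,14,15}

W \ Y = {1,2,5,8}
Z' = {6,8,9}
X ∩ Z' = {6,9}
(X ∩ Z')' = {1,2,3,4,5,7,8,10,11,12,13,14,15}
(W \ Y) ∪ (X ∩ Z')' = {1,2,3,4,5,7,8,10,11,12,13,14,15}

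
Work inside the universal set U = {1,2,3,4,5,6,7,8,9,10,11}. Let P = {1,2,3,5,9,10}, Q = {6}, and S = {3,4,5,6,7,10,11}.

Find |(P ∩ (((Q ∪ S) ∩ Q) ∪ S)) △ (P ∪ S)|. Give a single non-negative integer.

Q ∪ S = {3,4,5,6,7,10,11}
(Q ∪ S) ∩ Q = {6}
((Q ∪ S) ∩ Q) ∪ S = {3,4,5,6,7,10,11}
P ∩ (((Q ∪ S) ∩ Q) ∪ S) = {3,5,10}
P ∪ S = {1,2,3,4,5,6,7,9,10,11}
(P ∩ (((Q ∪ S) ∩ Q) ∪ S)) △ (P ∪ S) = {1,2,4,6,7,9,11}
|(P ∩ (((Q ∪ S) ∩ Q) ∪ S)) △ (P ∪ S)| = 7

7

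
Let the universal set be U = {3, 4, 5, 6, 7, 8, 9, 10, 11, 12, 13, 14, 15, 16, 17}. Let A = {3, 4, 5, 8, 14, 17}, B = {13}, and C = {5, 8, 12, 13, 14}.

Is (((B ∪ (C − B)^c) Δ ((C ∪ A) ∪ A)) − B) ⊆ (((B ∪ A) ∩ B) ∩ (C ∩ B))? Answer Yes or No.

C − B = {5, 8, 12, 14}
(C − B)^c = {3, 4, 6, 7, 9, 10, 11, 13, 15, 16, 17}
B ∪ (C − B)^c = {3, 4, 6, 7, 9, 10, 11, 13, 15, 16, 17}
C ∪ A = {3, 4, 5, 8, 12, 13, 14, 17}
(C ∪ A) ∪ A = {3, 4, 5, 8, 12, 13, 14, 17}
(B ∪ (C − B)^c) Δ ((C ∪ A) ∪ A) = {5, 6, 7, 8, 9, 10, 11, 12, 14, 15, 16}
((B ∪ (C − B)^c) Δ ((C ∪ A) ∪ A)) − B = {5, 6, 7, 8, 9, 10, 11, 12, 14, 15, 16}
B ∪ A = {3, 4, 5, 8, 13, 14, 17}
(B ∪ A) ∩ B = {13}
C ∩ B = {13}
((B ∪ A) ∩ B) ∩ (C ∩ B) = {13}
5 ∈ ((B ∪ (C − B)^c) Δ ((C ∪ A) ∪ A)) − B but 5 ∉ ((B ∪ A) ∩ B) ∩ (C ∩ B), so the inclusion fails.

No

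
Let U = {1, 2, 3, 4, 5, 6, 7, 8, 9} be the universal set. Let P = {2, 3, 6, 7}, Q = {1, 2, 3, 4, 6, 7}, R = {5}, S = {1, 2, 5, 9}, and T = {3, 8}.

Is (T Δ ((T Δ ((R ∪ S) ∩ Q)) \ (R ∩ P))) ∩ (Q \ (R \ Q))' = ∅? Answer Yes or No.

R ∪ S = {1, 2, 5, 9}
(R ∪ S) ∩ Q = {1, 2}
T Δ ((R ∪ S) ∩ Q) = {1, 2, 3, 8}
R ∩ P = {}
(T Δ ((R ∪ S) ∩ Q)) \ (R ∩ P) = {1, 2, 3, 8}
T Δ ((T Δ ((R ∪ S) ∩ Q)) \ (R ∩ P)) = {1, 2}
R \ Q = {5}
Q \ (R \ Q) = {1, 2, 3, 4, 6, 7}
(Q \ (R \ Q))' = {5, 8, 9}
{1, 2} and {5, 8, 9} share no elements.

Yes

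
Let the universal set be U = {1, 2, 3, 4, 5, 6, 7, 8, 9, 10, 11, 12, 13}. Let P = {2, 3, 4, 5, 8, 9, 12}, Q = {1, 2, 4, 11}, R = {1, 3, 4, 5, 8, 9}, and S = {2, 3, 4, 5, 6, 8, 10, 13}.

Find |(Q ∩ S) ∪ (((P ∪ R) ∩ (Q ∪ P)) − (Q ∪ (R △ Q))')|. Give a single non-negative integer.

7

Q ∩ S = {2, 4}
P ∪ R = {1, 2, 3, 4, 5, 8, 9, 12}
Q ∪ P = {1, 2, 3, 4, 5, 8, 9, 11, 12}
(P ∪ R) ∩ (Q ∪ P) = {1, 2, 3, 4, 5, 8, 9, 12}
R △ Q = {2, 3, 5, 8, 9, 11}
Q ∪ (R △ Q) = {1, 2, 3, 4, 5, 8, 9, 11}
(Q ∪ (R △ Q))' = {6, 7, 10, 12, 13}
((P ∪ R) ∩ (Q ∪ P)) − (Q ∪ (R △ Q))' = {1, 2, 3, 4, 5, 8, 9}
(Q ∩ S) ∪ (((P ∪ R) ∩ (Q ∪ P)) − (Q ∪ (R △ Q))') = {1, 2, 3, 4, 5, 8, 9}
|(Q ∩ S) ∪ (((P ∪ R) ∩ (Q ∪ P)) − (Q ∪ (R △ Q))')| = 7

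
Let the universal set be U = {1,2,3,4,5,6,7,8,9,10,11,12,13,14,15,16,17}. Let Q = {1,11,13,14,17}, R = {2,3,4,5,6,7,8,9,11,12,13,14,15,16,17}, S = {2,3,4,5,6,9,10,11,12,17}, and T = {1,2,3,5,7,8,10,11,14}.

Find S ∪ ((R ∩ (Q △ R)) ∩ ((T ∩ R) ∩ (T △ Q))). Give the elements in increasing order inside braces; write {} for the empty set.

Q △ R = {1,2,3,4,5,6,7,8,9,12,15,16}
R ∩ (Q △ R) = {2,3,4,5,6,7,8,9,12,15,16}
T ∩ R = {2,3,5,7,8,11,14}
T △ Q = {2,3,5,7,8,10,13,17}
(T ∩ R) ∩ (T △ Q) = {2,3,5,7,8}
(R ∩ (Q △ R)) ∩ ((T ∩ R) ∩ (T △ Q)) = {2,3,5,7,8}
S ∪ ((R ∩ (Q △ R)) ∩ ((T ∩ R) ∩ (T △ Q))) = {2,3,4,5,6,7,8,9,10,11,12,17}

{2,3,4,5,6,7,8,9,10,11,12,17}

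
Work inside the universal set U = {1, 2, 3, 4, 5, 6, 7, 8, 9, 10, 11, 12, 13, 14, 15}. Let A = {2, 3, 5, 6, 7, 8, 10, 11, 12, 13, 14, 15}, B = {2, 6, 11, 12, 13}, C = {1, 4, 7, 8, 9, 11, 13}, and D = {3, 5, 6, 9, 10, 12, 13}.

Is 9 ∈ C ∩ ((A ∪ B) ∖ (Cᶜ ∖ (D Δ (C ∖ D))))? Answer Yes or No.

No

9 ∉ A and 9 ∉ B, so 9 ∉ A ∪ B
9 ∈ C, so 9 ∉ Cᶜ
9 ∈ C and 9 ∈ D, so 9 ∉ C ∖ D
9 ∈ D and 9 ∉ (C ∖ D), so 9 ∈ D Δ (C ∖ D)
9 ∉ Cᶜ and 9 ∈ (D Δ (C ∖ D)), so 9 ∉ Cᶜ ∖ (D Δ (C ∖ D))
9 ∉ (A ∪ B) and 9 ∉ (Cᶜ ∖ (D Δ (C ∖ D))), so 9 ∉ (A ∪ B) ∖ (Cᶜ ∖ (D Δ (C ∖ D)))
9 ∈ C and 9 ∉ ((A ∪ B) ∖ (Cᶜ ∖ (D Δ (C ∖ D)))), so 9 ∉ C ∩ ((A ∪ B) ∖ (Cᶜ ∖ (D Δ (C ∖ D))))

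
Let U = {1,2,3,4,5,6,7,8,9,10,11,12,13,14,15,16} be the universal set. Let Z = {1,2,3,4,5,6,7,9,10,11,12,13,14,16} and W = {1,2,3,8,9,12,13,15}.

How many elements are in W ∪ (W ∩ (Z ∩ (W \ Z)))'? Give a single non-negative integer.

16

W \ Z = {8,15}
Z ∩ (W \ Z) = {}
W ∩ (Z ∩ (W \ Z)) = {}
(W ∩ (Z ∩ (W \ Z)))' = {1,2,3,4,5,6,7,8,9,10,11,12,13,14,15,16}
W ∪ (W ∩ (Z ∩ (W \ Z)))' = {1,2,3,4,5,6,7,8,9,10,11,12,13,14,15,16}
|W ∪ (W ∩ (Z ∩ (W \ Z)))'| = 16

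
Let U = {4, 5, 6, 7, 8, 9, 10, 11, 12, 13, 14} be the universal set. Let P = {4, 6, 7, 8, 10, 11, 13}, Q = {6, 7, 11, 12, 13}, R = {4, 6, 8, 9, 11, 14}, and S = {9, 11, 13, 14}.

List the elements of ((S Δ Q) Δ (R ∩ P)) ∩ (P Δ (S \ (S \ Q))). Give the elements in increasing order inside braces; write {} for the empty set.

S Δ Q = {6, 7, 9, 12, 14}
R ∩ P = {4, 6, 8, 11}
(S Δ Q) Δ (R ∩ P) = {4, 7, 8, 9, 11, 12, 14}
S \ Q = {9, 14}
S \ (S \ Q) = {11, 13}
P Δ (S \ (S \ Q)) = {4, 6, 7, 8, 10}
((S Δ Q) Δ (R ∩ P)) ∩ (P Δ (S \ (S \ Q))) = {4, 7, 8}

{4, 7, 8}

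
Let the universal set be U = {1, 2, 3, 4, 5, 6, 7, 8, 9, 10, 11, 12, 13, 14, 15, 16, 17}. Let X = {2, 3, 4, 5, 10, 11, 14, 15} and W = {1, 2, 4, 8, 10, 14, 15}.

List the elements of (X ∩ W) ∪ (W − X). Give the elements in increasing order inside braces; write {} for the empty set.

{1, 2, 4, 8, 10, 14, 15}

X ∩ W = {2, 4, 10, 14, 15}
W − X = {1, 8}
(X ∩ W) ∪ (W − X) = {1, 2, 4, 8, 10, 14, 15}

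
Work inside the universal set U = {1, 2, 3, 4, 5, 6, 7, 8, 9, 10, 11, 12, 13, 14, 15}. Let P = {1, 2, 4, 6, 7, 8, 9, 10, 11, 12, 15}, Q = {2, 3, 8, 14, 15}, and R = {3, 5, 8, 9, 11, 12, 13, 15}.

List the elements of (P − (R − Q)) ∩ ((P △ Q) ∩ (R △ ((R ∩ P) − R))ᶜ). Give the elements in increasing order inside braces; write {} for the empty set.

{1, 4, 6, 7, 10}

R − Q = {5, 9, 11, 12, 13}
P − (R − Q) = {1, 2, 4, 6, 7, 8, 10, 15}
P △ Q = {1, 3, 4, 6, 7, 9, 10, 11, 12, 14}
R ∩ P = {8, 9, 11, 12, 15}
(R ∩ P) − R = {}
R △ ((R ∩ P) − R) = {3, 5, 8, 9, 11, 12, 13, 15}
(R △ ((R ∩ P) − R))ᶜ = {1, 2, 4, 6, 7, 10, 14}
(P △ Q) ∩ (R △ ((R ∩ P) − R))ᶜ = {1, 4, 6, 7, 10, 14}
(P − (R − Q)) ∩ ((P △ Q) ∩ (R △ ((R ∩ P) − R))ᶜ) = {1, 4, 6, 7, 10}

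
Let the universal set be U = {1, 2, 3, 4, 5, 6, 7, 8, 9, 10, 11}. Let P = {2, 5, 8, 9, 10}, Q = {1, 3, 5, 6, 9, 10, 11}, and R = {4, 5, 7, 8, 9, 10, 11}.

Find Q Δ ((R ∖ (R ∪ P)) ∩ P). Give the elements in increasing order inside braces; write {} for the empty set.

{1, 3, 5, 6, 9, 10, 11}

R ∪ P = {2, 4, 5, 7, 8, 9, 10, 11}
R ∖ (R ∪ P) = {}
(R ∖ (R ∪ P)) ∩ P = {}
Q Δ ((R ∖ (R ∪ P)) ∩ P) = {1, 3, 5, 6, 9, 10, 11}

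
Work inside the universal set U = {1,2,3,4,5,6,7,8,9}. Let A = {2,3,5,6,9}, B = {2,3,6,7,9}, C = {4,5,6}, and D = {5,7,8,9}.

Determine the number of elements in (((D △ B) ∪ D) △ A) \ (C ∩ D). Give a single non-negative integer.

D △ B = {2,3,5,6,8}
(D △ B) ∪ D = {2,3,5,6,7,8,9}
((D △ B) ∪ D) △ A = {7,8}
C ∩ D = {5}
(((D △ B) ∪ D) △ A) \ (C ∩ D) = {7,8}
|(((D △ B) ∪ D) △ A) \ (C ∩ D)| = 2

2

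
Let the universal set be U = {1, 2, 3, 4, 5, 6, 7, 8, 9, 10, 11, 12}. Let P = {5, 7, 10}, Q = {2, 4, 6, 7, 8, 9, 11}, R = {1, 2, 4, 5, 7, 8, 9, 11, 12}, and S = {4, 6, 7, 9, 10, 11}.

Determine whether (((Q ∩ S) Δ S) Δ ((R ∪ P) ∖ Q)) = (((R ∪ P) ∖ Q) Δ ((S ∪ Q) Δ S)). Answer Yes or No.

No

Q ∩ S = {4, 6, 7, 9, 11}
(Q ∩ S) Δ S = {10}
R ∪ P = {1, 2, 4, 5, 7, 8, 9, 10, 11, 12}
(R ∪ P) ∖ Q = {1, 5, 10, 12}
((Q ∩ S) Δ S) Δ ((R ∪ P) ∖ Q) = {1, 5, 12}
S ∪ Q = {2, 4, 6, 7, 8, 9, 10, 11}
(S ∪ Q) Δ S = {2, 8}
((R ∪ P) ∖ Q) Δ ((S ∪ Q) Δ S) = {1, 2, 5, 8, 10, 12}
2 ∈ ((R ∪ P) ∖ Q) Δ ((S ∪ Q) Δ S) but 2 ∉ ((Q ∩ S) Δ S) Δ ((R ∪ P) ∖ Q), so they differ.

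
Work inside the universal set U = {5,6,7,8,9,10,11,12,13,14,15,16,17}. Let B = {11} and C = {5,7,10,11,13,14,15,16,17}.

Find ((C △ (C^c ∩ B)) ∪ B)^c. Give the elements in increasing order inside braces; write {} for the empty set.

C^c = {6,8,9,12}
C^c ∩ B = {}
C △ (C^c ∩ B) = {5,7,10,11,13,14,15,16,17}
(C △ (C^c ∩ B)) ∪ B = {5,7,10,11,13,14,15,16,17}
((C △ (C^c ∩ B)) ∪ B)^c = {6,8,9,12}

{6,8,9,12}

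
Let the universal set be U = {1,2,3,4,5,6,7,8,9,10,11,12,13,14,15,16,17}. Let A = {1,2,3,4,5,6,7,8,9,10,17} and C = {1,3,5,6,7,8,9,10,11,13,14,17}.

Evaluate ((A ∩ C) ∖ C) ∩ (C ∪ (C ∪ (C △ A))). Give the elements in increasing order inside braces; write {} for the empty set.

{}

A ∩ C = {1,3,5,6,7,8,9,10,17}
(A ∩ C) ∖ C = {}
C △ A = {2,4,11,13,14}
C ∪ (C △ A) = {1,2,3,4,5,6,7,8,9,10,11,13,14,17}
C ∪ (C ∪ (C △ A)) = {1,2,3,4,5,6,7,8,9,10,11,13,14,17}
((A ∩ C) ∖ C) ∩ (C ∪ (C ∪ (C △ A))) = {}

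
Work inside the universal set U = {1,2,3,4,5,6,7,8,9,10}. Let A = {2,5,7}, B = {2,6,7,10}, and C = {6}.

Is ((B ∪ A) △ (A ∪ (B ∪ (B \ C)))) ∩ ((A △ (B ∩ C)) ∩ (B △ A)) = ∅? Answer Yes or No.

B ∪ A = {2,5,6,7,10}
B \ C = {2,7,10}
B ∪ (B \ C) = {2,6,7,10}
A ∪ (B ∪ (B \ C)) = {2,5,6,7,10}
(B ∪ A) △ (A ∪ (B ∪ (B \ C))) = {}
B ∩ C = {6}
A △ (B ∩ C) = {2,5,6,7}
B △ A = {5,6,10}
(A △ (B ∩ C)) ∩ (B △ A) = {5,6}
{} and {5,6} share no elements.

Yes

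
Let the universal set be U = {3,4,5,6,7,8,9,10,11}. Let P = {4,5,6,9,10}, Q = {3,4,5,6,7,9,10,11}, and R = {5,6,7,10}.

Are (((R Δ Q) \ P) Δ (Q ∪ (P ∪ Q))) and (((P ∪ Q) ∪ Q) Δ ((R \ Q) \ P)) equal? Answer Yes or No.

No

R Δ Q = {3,4,9,11}
(R Δ Q) \ P = {3,11}
P ∪ Q = {3,4,5,6,7,9,10,11}
Q ∪ (P ∪ Q) = {3,4,5,6,7,9,10,11}
((R Δ Q) \ P) Δ (Q ∪ (P ∪ Q)) = {4,5,6,7,9,10}
(P ∪ Q) ∪ Q = {3,4,5,6,7,9,10,11}
R \ Q = {}
(R \ Q) \ P = {}
((P ∪ Q) ∪ Q) Δ ((R \ Q) \ P) = {3,4,5,6,7,9,10,11}
3 ∈ ((P ∪ Q) ∪ Q) Δ ((R \ Q) \ P) but 3 ∉ ((R Δ Q) \ P) Δ (Q ∪ (P ∪ Q)), so they differ.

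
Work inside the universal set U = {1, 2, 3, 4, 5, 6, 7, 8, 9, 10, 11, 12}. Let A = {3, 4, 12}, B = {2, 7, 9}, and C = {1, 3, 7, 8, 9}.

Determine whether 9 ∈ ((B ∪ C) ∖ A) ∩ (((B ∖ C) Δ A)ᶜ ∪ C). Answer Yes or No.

Yes

9 ∈ B and 9 ∈ C, so 9 ∈ B ∪ C
9 ∈ (B ∪ C) and 9 ∉ A, so 9 ∈ (B ∪ C) ∖ A
9 ∈ B and 9 ∈ C, so 9 ∉ B ∖ C
9 ∉ (B ∖ C) and 9 ∉ A, so 9 ∉ (B ∖ C) Δ A
9 ∈ ((B ∖ C) Δ A)ᶜ since 9 ∉ ((B ∖ C) Δ A)
9 ∈ ((B ∖ C) Δ A)ᶜ and 9 ∈ C, so 9 ∈ ((B ∖ C) Δ A)ᶜ ∪ C
9 ∈ ((B ∪ C) ∖ A) and 9 ∈ (((B ∖ C) Δ A)ᶜ ∪ C), so 9 ∈ ((B ∪ C) ∖ A) ∩ (((B ∖ C) Δ A)ᶜ ∪ C)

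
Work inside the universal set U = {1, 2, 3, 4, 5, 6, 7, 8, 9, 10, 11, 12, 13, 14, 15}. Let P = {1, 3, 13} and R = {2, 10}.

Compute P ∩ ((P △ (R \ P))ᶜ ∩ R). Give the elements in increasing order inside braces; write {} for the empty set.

R \ P = {2, 10}
P △ (R \ P) = {1, 2, 3, 10, 13}
(P △ (R \ P))ᶜ = {4, 5, 6, 7, 8, 9, 11, 12, 14, 15}
(P △ (R \ P))ᶜ ∩ R = {}
P ∩ ((P △ (R \ P))ᶜ ∩ R) = {}

{}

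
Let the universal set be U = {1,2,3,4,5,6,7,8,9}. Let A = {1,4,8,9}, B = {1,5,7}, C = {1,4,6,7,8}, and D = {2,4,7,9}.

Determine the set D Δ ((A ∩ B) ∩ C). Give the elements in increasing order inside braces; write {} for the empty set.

{1,2,4,7,9}

A ∩ B = {1}
(A ∩ B) ∩ C = {1}
D Δ ((A ∩ B) ∩ C) = {1,2,4,7,9}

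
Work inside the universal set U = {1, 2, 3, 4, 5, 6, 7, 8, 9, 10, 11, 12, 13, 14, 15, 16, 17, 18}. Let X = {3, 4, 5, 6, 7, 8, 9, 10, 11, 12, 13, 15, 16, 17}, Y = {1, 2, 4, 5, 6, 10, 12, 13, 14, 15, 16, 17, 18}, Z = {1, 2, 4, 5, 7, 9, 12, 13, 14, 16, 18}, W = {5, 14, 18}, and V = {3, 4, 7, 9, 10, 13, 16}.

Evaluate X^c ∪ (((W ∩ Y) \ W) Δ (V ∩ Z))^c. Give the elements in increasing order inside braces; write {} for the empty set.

{1, 2, 3, 5, 6, 8, 10, 11, 12, 14, 15, 17, 18}

X^c = {1, 2, 14, 18}
W ∩ Y = {5, 14, 18}
(W ∩ Y) \ W = {}
V ∩ Z = {4, 7, 9, 13, 16}
((W ∩ Y) \ W) Δ (V ∩ Z) = {4, 7, 9, 13, 16}
(((W ∩ Y) \ W) Δ (V ∩ Z))^c = {1, 2, 3, 5, 6, 8, 10, 11, 12, 14, 15, 17, 18}
X^c ∪ (((W ∩ Y) \ W) Δ (V ∩ Z))^c = {1, 2, 3, 5, 6, 8, 10, 11, 12, 14, 15, 17, 18}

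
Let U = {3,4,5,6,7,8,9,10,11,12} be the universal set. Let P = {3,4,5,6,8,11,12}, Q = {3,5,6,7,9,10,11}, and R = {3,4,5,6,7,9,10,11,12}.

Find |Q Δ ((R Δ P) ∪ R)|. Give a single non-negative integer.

R Δ P = {7,8,9,10}
(R Δ P) ∪ R = {3,4,5,6,7,8,9,10,11,12}
Q Δ ((R Δ P) ∪ R) = {4,8,12}
|Q Δ ((R Δ P) ∪ R)| = 3

3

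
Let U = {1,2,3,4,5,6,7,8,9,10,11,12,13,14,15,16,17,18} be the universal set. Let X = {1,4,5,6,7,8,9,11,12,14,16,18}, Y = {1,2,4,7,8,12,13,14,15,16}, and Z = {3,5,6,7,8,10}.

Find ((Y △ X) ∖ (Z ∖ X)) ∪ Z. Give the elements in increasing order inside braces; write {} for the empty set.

Y △ X = {2,5,6,9,11,13,15,18}
Z ∖ X = {3,10}
(Y △ X) ∖ (Z ∖ X) = {2,5,6,9,11,13,15,18}
((Y △ X) ∖ (Z ∖ X)) ∪ Z = {2,3,5,6,7,8,9,10,11,13,15,18}

{2,3,5,6,7,8,9,10,11,13,15,18}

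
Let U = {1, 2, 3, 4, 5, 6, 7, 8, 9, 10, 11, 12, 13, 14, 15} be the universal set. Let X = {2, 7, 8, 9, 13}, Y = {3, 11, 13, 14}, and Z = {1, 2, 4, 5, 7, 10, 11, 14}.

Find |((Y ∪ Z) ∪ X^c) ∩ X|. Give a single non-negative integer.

3

Y ∪ Z = {1, 2, 3, 4, 5, 7, 10, 11, 13, 14}
X^c = {1, 3, 4, 5, 6, 10, 11, 12, 14, 15}
(Y ∪ Z) ∪ X^c = {1, 2, 3, 4, 5, 6, 7, 10, 11, 12, 13, 14, 15}
((Y ∪ Z) ∪ X^c) ∩ X = {2, 7, 13}
|((Y ∪ Z) ∪ X^c) ∩ X| = 3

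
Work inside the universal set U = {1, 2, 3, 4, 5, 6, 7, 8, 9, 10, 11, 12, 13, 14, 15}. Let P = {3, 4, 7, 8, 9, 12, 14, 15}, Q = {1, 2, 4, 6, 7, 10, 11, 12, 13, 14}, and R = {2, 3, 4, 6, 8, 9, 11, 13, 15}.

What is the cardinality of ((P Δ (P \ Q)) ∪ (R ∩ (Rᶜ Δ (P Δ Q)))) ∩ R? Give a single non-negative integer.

9

P \ Q = {3, 8, 9, 15}
P Δ (P \ Q) = {4, 7, 12, 14}
Rᶜ = {1, 5, 7, 10, 12, 14}
P Δ Q = {1, 2, 3, 6, 8, 9, 10, 11, 13, 15}
Rᶜ Δ (P Δ Q) = {2, 3, 5, 6, 7, 8, 9, 11, 12, 13, 14, 15}
R ∩ (Rᶜ Δ (P Δ Q)) = {2, 3, 6, 8, 9, 11, 13, 15}
(P Δ (P \ Q)) ∪ (R ∩ (Rᶜ Δ (P Δ Q))) = {2, 3, 4, 6, 7, 8, 9, 11, 12, 13, 14, 15}
((P Δ (P \ Q)) ∪ (R ∩ (Rᶜ Δ (P Δ Q)))) ∩ R = {2, 3, 4, 6, 8, 9, 11, 13, 15}
|((P Δ (P \ Q)) ∪ (R ∩ (Rᶜ Δ (P Δ Q)))) ∩ R| = 9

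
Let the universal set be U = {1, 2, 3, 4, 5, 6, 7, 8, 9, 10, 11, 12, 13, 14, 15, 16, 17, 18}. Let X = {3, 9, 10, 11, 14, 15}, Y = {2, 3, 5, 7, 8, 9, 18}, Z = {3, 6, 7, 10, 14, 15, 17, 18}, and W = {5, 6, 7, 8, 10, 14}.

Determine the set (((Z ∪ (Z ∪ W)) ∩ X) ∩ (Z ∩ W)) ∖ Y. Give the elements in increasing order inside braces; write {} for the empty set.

Z ∪ W = {3, 5, 6, 7, 8, 10, 14, 15, 17, 18}
Z ∪ (Z ∪ W) = {3, 5, 6, 7, 8, 10, 14, 15, 17, 18}
(Z ∪ (Z ∪ W)) ∩ X = {3, 10, 14, 15}
Z ∩ W = {6, 7, 10, 14}
((Z ∪ (Z ∪ W)) ∩ X) ∩ (Z ∩ W) = {10, 14}
(((Z ∪ (Z ∪ W)) ∩ X) ∩ (Z ∩ W)) ∖ Y = {10, 14}

{10, 14}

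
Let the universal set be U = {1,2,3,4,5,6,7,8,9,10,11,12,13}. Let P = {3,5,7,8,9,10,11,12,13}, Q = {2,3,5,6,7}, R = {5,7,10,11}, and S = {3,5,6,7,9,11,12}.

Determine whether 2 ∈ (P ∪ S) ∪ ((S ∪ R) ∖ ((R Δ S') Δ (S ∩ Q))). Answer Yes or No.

No

2 ∉ P and 2 ∉ S, so 2 ∉ P ∪ S
2 ∉ S and 2 ∉ R, so 2 ∉ S ∪ R
2 ∉ S, so 2 ∈ S'
2 ∉ R and 2 ∈ S', so 2 ∈ R Δ S'
2 ∉ S and 2 ∈ Q, so 2 ∉ S ∩ Q
2 ∈ (R Δ S') and 2 ∉ (S ∩ Q), so 2 ∈ (R Δ S') Δ (S ∩ Q)
2 ∉ (S ∪ R) and 2 ∈ ((R Δ S') Δ (S ∩ Q)), so 2 ∉ (S ∪ R) ∖ ((R Δ S') Δ (S ∩ Q))
2 ∉ (P ∪ S) and 2 ∉ ((S ∪ R) ∖ ((R Δ S') Δ (S ∩ Q))), so 2 ∉ (P ∪ S) ∪ ((S ∪ R) ∖ ((R Δ S') Δ (S ∩ Q)))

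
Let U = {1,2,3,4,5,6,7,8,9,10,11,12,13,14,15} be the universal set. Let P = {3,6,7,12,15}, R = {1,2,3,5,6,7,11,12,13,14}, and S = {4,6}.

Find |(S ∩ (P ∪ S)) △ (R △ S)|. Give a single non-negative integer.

10

P ∪ S = {3,4,6,7,12,15}
S ∩ (P ∪ S) = {4,6}
R △ S = {1,2,3,4,5,7,11,12,13,14}
(S ∩ (P ∪ S)) △ (R △ S) = {1,2,3,5,6,7,11,12,13,14}
|(S ∩ (P ∪ S)) △ (R △ S)| = 10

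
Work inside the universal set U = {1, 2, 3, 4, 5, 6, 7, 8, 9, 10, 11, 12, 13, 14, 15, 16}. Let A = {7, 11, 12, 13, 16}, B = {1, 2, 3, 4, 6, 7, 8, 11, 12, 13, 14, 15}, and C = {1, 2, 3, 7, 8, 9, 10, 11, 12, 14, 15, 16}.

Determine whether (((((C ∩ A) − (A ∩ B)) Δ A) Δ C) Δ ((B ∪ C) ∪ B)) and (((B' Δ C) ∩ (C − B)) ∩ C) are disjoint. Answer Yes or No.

Yes

C ∩ A = {7, 11, 12, 16}
A ∩ B = {7, 11, 12, 13}
(C ∩ A) − (A ∩ B) = {16}
((C ∩ A) − (A ∩ B)) Δ A = {7, 11, 12, 13}
(((C ∩ A) − (A ∩ B)) Δ A) Δ C = {1, 2, 3, 8, 9, 10, 13, 14, 15, 16}
B ∪ C = {1, 2, 3, 4, 6, 7, 8, 9, 10, 11, 12, 13, 14, 15, 16}
(B ∪ C) ∪ B = {1, 2, 3, 4, 6, 7, 8, 9, 10, 11, 12, 13, 14, 15, 16}
((((C ∩ A) − (A ∩ B)) Δ A) Δ C) Δ ((B ∪ C) ∪ B) = {4, 6, 7, 11, 12}
B' = {5, 9, 10, 16}
B' Δ C = {1, 2, 3, 5, 7, 8, 11, 12, 14, 15}
C − B = {9, 10, 16}
(B' Δ C) ∩ (C − B) = {}
((B' Δ C) ∩ (C − B)) ∩ C = {}
{4, 6, 7, 11, 12} and {} share no elements.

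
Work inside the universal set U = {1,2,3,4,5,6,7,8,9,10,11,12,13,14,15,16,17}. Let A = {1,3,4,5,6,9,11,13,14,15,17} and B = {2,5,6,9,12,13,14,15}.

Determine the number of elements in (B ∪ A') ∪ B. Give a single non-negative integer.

A' = {2,7,8,10,12,16}
B ∪ A' = {2,5,6,7,8,9,10,12,13,14,15,16}
(B ∪ A') ∪ B = {2,5,6,7,8,9,10,12,13,14,15,16}
|(B ∪ A') ∪ B| = 12

12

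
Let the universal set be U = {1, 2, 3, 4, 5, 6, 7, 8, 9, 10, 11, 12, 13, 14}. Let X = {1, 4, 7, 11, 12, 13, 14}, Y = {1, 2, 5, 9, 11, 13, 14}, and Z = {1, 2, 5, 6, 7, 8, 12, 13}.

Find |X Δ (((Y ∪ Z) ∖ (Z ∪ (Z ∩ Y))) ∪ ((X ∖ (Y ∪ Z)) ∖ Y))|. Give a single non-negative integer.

Y ∪ Z = {1, 2, 5, 6, 7, 8, 9, 11, 12, 13, 14}
Z ∩ Y = {1, 2, 5, 13}
Z ∪ (Z ∩ Y) = {1, 2, 5, 6, 7, 8, 12, 13}
(Y ∪ Z) ∖ (Z ∪ (Z ∩ Y)) = {9, 11, 14}
X ∖ (Y ∪ Z) = {4}
(X ∖ (Y ∪ Z)) ∖ Y = {4}
((Y ∪ Z) ∖ (Z ∪ (Z ∩ Y))) ∪ ((X ∖ (Y ∪ Z)) ∖ Y) = {4, 9, 11, 14}
X Δ (((Y ∪ Z) ∖ (Z ∪ (Z ∩ Y))) ∪ ((X ∖ (Y ∪ Z)) ∖ Y)) = {1, 7, 9, 12, 13}
|X Δ (((Y ∪ Z) ∖ (Z ∪ (Z ∩ Y))) ∪ ((X ∖ (Y ∪ Z)) ∖ Y))| = 5

5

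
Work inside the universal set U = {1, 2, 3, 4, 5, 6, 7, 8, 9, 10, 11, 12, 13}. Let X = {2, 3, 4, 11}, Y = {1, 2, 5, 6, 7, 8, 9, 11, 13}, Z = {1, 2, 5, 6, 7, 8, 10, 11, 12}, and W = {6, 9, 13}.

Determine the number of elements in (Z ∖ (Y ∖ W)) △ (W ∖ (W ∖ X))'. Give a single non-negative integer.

Y ∖ W = {1, 2, 5, 7, 8, 11}
Z ∖ (Y ∖ W) = {6, 10, 12}
W ∖ X = {6, 9, 13}
W ∖ (W ∖ X) = {}
(W ∖ (W ∖ X))' = {1, 2, 3, 4, 5, 6, 7, 8, 9, 10, 11, 12, 13}
(Z ∖ (Y ∖ W)) △ (W ∖ (W ∖ X))' = {1, 2, 3, 4, 5, 7, 8, 9, 11, 13}
|(Z ∖ (Y ∖ W)) △ (W ∖ (W ∖ X))'| = 10

10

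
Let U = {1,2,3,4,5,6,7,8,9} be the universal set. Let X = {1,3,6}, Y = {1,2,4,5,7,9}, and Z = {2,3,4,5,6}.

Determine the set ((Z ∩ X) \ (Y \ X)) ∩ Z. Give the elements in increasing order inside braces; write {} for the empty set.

Z ∩ X = {3,6}
Y \ X = {2,4,5,7,9}
(Z ∩ X) \ (Y \ X) = {3,6}
((Z ∩ X) \ (Y \ X)) ∩ Z = {3,6}

{3,6}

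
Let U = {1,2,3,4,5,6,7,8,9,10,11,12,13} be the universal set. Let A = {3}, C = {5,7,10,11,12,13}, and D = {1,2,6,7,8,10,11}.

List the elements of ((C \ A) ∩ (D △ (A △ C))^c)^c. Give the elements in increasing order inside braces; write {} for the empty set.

{1,2,3,4,5,6,8,9,12,13}

C \ A = {5,7,10,11,12,13}
A △ C = {3,5,7,10,11,12,13}
D △ (A △ C) = {1,2,3,5,6,8,12,13}
(D △ (A △ C))^c = {4,7,9,10,11}
(C \ A) ∩ (D △ (A △ C))^c = {7,10,11}
((C \ A) ∩ (D △ (A △ C))^c)^c = {1,2,3,4,5,6,8,9,12,13}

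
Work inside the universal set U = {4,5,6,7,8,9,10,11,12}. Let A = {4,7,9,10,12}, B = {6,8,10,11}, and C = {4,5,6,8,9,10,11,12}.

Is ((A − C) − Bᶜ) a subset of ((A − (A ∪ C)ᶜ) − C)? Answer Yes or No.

A − C = {7}
Bᶜ = {4,5,7,9,12}
(A − C) − Bᶜ = {}
A ∪ C = {4,5,6,7,8,9,10,11,12}
(A ∪ C)ᶜ = {}
A − (A ∪ C)ᶜ = {4,7,9,10,12}
(A − (A ∪ C)ᶜ) − C = {7}
Every element of {} is in {7}, so (A − C) − Bᶜ ⊆ (A − (A ∪ C)ᶜ) − C.

Yes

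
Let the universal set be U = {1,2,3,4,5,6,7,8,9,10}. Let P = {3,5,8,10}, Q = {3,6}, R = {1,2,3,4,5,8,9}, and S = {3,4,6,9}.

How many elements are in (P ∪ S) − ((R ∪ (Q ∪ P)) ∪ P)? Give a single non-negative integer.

0

P ∪ S = {3,4,5,6,8,9,10}
Q ∪ P = {3,5,6,8,10}
R ∪ (Q ∪ P) = {1,2,3,4,5,6,8,9,10}
(R ∪ (Q ∪ P)) ∪ P = {1,2,3,4,5,6,8,9,10}
(P ∪ S) − ((R ∪ (Q ∪ P)) ∪ P) = {}
|(P ∪ S) − ((R ∪ (Q ∪ P)) ∪ P)| = 0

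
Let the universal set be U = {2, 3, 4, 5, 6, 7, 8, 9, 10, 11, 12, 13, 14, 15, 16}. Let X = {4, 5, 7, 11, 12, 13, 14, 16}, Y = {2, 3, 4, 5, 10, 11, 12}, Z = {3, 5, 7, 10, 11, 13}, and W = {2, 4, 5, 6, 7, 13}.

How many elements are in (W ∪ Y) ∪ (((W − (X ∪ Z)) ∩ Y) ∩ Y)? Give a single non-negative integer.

10

W ∪ Y = {2, 3, 4, 5, 6, 7, 10, 11, 12, 13}
X ∪ Z = {3, 4, 5, 7, 10, 11, 12, 13, 14, 16}
W − (X ∪ Z) = {2, 6}
(W − (X ∪ Z)) ∩ Y = {2}
((W − (X ∪ Z)) ∩ Y) ∩ Y = {2}
(W ∪ Y) ∪ (((W − (X ∪ Z)) ∩ Y) ∩ Y) = {2, 3, 4, 5, 6, 7, 10, 11, 12, 13}
|(W ∪ Y) ∪ (((W − (X ∪ Z)) ∩ Y) ∩ Y)| = 10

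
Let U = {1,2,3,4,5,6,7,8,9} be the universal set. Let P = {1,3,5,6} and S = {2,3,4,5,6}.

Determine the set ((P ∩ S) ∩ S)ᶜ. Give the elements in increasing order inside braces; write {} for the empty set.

{1,2,4,7,8,9}

P ∩ S = {3,5,6}
(P ∩ S) ∩ S = {3,5,6}
((P ∩ S) ∩ S)ᶜ = {1,2,4,7,8,9}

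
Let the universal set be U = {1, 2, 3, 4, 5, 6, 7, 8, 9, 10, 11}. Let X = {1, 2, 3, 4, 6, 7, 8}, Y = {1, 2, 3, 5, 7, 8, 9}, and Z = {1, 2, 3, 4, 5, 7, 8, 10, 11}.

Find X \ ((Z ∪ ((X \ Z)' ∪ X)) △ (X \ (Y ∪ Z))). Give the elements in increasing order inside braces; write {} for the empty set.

{6}

X \ Z = {6}
(X \ Z)' = {1, 2, 3, 4, 5, 7, 8, 9, 10, 11}
(X \ Z)' ∪ X = {1, 2, 3, 4, 5, 6, 7, 8, 9, 10, 11}
Z ∪ ((X \ Z)' ∪ X) = {1, 2, 3, 4, 5, 6, 7, 8, 9, 10, 11}
Y ∪ Z = {1, 2, 3, 4, 5, 7, 8, 9, 10, 11}
X \ (Y ∪ Z) = {6}
(Z ∪ ((X \ Z)' ∪ X)) △ (X \ (Y ∪ Z)) = {1, 2, 3, 4, 5, 7, 8, 9, 10, 11}
X \ ((Z ∪ ((X \ Z)' ∪ X)) △ (X \ (Y ∪ Z))) = {6}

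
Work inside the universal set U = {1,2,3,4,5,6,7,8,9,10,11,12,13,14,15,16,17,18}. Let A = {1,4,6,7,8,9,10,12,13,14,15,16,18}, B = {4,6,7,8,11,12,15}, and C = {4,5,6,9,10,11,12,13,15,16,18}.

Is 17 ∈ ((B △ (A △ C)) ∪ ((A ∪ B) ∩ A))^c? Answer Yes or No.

Yes

17 ∉ A and 17 ∉ C, so 17 ∉ A △ C
17 ∉ B and 17 ∉ (A △ C), so 17 ∉ B △ (A △ C)
17 ∉ A and 17 ∉ B, so 17 ∉ A ∪ B
17 ∉ (A ∪ B) and 17 ∉ A, so 17 ∉ (A ∪ B) ∩ A
17 ∉ (B △ (A △ C)) and 17 ∉ ((A ∪ B) ∩ A), so 17 ∉ (B △ (A △ C)) ∪ ((A ∪ B) ∩ A)
17 ∈ ((B △ (A △ C)) ∪ ((A ∪ B) ∩ A))^c since 17 ∉ ((B △ (A △ C)) ∪ ((A ∪ B) ∩ A))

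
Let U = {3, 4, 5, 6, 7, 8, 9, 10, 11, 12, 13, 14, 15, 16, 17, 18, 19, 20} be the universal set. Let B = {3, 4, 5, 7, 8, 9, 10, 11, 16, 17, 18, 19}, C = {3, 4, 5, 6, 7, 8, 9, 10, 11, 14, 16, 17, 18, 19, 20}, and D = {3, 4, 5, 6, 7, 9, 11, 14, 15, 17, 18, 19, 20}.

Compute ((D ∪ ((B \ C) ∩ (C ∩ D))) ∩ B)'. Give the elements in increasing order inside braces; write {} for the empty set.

{6, 8, 10, 12, 13, 14, 15, 16, 20}

B \ C = {}
C ∩ D = {3, 4, 5, 6, 7, 9, 11, 14, 17, 18, 19, 20}
(B \ C) ∩ (C ∩ D) = {}
D ∪ ((B \ C) ∩ (C ∩ D)) = {3, 4, 5, 6, 7, 9, 11, 14, 15, 17, 18, 19, 20}
(D ∪ ((B \ C) ∩ (C ∩ D))) ∩ B = {3, 4, 5, 7, 9, 11, 17, 18, 19}
((D ∪ ((B \ C) ∩ (C ∩ D))) ∩ B)' = {6, 8, 10, 12, 13, 14, 15, 16, 20}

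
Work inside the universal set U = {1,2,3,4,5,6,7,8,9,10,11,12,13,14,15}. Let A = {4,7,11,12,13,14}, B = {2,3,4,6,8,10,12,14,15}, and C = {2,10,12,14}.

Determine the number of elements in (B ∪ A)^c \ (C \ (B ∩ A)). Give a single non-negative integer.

B ∪ A = {2,3,4,6,7,8,10,11,12,13,14,15}
(B ∪ A)^c = {1,5,9}
B ∩ A = {4,12,14}
C \ (B ∩ A) = {2,10}
(B ∪ A)^c \ (C \ (B ∩ A)) = {1,5,9}
|(B ∪ A)^c \ (C \ (B ∩ A))| = 3

3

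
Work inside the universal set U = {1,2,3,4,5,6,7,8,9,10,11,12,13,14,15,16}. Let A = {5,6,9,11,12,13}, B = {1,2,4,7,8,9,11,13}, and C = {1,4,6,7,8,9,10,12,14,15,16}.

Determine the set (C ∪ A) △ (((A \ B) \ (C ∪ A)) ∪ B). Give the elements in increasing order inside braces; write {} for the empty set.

{2,5,6,10,12,14,15,16}

C ∪ A = {1,4,5,6,7,8,9,10,11,12,13,14,15,16}
A \ B = {5,6,12}
(A \ B) \ (C ∪ A) = {}
((A \ B) \ (C ∪ A)) ∪ B = {1,2,4,7,8,9,11,13}
(C ∪ A) △ (((A \ B) \ (C ∪ A)) ∪ B) = {2,5,6,10,12,14,15,16}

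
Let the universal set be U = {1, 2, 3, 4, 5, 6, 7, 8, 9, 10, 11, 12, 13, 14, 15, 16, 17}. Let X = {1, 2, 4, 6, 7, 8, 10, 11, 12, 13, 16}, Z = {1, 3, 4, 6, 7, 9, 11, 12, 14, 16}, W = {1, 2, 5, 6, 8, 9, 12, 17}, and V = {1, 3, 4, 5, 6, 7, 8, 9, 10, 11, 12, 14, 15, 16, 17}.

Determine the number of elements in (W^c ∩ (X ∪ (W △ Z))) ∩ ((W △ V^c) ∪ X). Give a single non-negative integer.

W^c = {3, 4, 7, 10, 11, 13, 14, 15, 16}
W △ Z = {2, 3, 4, 5, 7, 8, 11, 14, 16, 17}
X ∪ (W △ Z) = {1, 2, 3, 4, 5, 6, 7, 8, 10, 11, 12, 13, 14, 16, 17}
W^c ∩ (X ∪ (W △ Z)) = {3, 4, 7, 10, 11, 13, 14, 16}
V^c = {2, 13}
W △ V^c = {1, 5, 6, 8, 9, 12, 13, 17}
(W △ V^c) ∪ X = {1, 2, 4, 5, 6, 7, 8, 9, 10, 11, 12, 13, 16, 17}
(W^c ∩ (X ∪ (W △ Z))) ∩ ((W △ V^c) ∪ X) = {4, 7, 10, 11, 13, 16}
|(W^c ∩ (X ∪ (W △ Z))) ∩ ((W △ V^c) ∪ X)| = 6

6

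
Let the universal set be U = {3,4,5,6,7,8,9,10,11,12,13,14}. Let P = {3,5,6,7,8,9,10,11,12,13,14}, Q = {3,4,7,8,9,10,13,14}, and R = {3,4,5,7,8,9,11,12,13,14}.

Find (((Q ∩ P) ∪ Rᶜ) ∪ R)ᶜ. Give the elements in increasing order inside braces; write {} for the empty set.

{}

Q ∩ P = {3,7,8,9,10,13,14}
Rᶜ = {6,10}
(Q ∩ P) ∪ Rᶜ = {3,6,7,8,9,10,13,14}
((Q ∩ P) ∪ Rᶜ) ∪ R = {3,4,5,6,7,8,9,10,11,12,13,14}
(((Q ∩ P) ∪ Rᶜ) ∪ R)ᶜ = {}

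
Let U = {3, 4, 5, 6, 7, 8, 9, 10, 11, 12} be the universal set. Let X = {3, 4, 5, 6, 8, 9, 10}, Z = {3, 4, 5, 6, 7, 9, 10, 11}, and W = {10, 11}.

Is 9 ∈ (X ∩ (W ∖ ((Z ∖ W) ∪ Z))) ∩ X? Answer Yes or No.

9 ∈ Z and 9 ∉ W, so 9 ∈ Z ∖ W
9 ∈ (Z ∖ W) and 9 ∈ Z, so 9 ∈ (Z ∖ W) ∪ Z
9 ∉ W and 9 ∈ ((Z ∖ W) ∪ Z), so 9 ∉ W ∖ ((Z ∖ W) ∪ Z)
9 ∈ X and 9 ∉ (W ∖ ((Z ∖ W) ∪ Z)), so 9 ∉ X ∩ (W ∖ ((Z ∖ W) ∪ Z))
9 ∉ (X ∩ (W ∖ ((Z ∖ W) ∪ Z))) and 9 ∈ X, so 9 ∉ (X ∩ (W ∖ ((Z ∖ W) ∪ Z))) ∩ X

No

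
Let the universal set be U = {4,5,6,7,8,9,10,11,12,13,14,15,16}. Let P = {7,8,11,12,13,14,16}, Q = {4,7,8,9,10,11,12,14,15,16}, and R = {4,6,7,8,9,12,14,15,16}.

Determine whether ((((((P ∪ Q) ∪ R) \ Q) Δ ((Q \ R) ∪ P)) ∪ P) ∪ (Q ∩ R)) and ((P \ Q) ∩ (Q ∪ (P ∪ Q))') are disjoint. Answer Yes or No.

Yes

P ∪ Q = {4,7,8,9,10,11,12,13,14,15,16}
(P ∪ Q) ∪ R = {4,6,7,8,9,10,11,12,13,14,15,16}
((P ∪ Q) ∪ R) \ Q = {6,13}
Q \ R = {10,11}
(Q \ R) ∪ P = {7,8,10,11,12,13,14,16}
(((P ∪ Q) ∪ R) \ Q) Δ ((Q \ R) ∪ P) = {6,7,8,10,11,12,14,16}
((((P ∪ Q) ∪ R) \ Q) Δ ((Q \ R) ∪ P)) ∪ P = {6,7,8,10,11,12,13,14,16}
Q ∩ R = {4,7,8,9,12,14,15,16}
(((((P ∪ Q) ∪ R) \ Q) Δ ((Q \ R) ∪ P)) ∪ P) ∪ (Q ∩ R) = {4,6,7,8,9,10,11,12,13,14,15,16}
P \ Q = {13}
Q ∪ (P ∪ Q) = {4,7,8,9,10,11,12,13,14,15,16}
(Q ∪ (P ∪ Q))' = {5,6}
(P \ Q) ∩ (Q ∪ (P ∪ Q))' = {}
{4,6,7,8,9,10,11,12,13,14,15,16} and {} share no elements.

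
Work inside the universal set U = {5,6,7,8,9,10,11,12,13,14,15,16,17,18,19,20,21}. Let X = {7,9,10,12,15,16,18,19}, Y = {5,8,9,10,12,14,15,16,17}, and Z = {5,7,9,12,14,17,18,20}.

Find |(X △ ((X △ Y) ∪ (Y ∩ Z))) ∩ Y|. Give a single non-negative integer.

7

X △ Y = {5,7,8,14,17,18,19}
Y ∩ Z = {5,9,12,14,17}
(X △ Y) ∪ (Y ∩ Z) = {5,7,8,9,12,14,17,18,19}
X △ ((X △ Y) ∪ (Y ∩ Z)) = {5,8,10,14,15,16,17}
(X △ ((X △ Y) ∪ (Y ∩ Z))) ∩ Y = {5,8,10,14,15,16,17}
|(X △ ((X △ Y) ∪ (Y ∩ Z))) ∩ Y| = 7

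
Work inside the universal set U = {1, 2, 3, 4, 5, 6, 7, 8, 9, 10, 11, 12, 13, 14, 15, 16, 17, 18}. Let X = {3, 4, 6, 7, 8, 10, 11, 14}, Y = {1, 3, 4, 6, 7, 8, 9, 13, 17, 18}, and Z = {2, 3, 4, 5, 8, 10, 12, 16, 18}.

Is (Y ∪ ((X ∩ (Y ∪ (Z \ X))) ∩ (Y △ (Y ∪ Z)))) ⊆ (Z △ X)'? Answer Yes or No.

No

Z \ X = {2, 5, 12, 16, 18}
Y ∪ (Z \ X) = {1, 2, 3, 4, 5, 6, 7, 8, 9, 12, 13, 16, 17, 18}
X ∩ (Y ∪ (Z \ X)) = {3, 4, 6, 7, 8}
Y ∪ Z = {1, 2, 3, 4, 5, 6, 7, 8, 9, 10, 12, 13, 16, 17, 18}
Y △ (Y ∪ Z) = {2, 5, 10, 12, 16}
(X ∩ (Y ∪ (Z \ X))) ∩ (Y △ (Y ∪ Z)) = {}
Y ∪ ((X ∩ (Y ∪ (Z \ X))) ∩ (Y △ (Y ∪ Z))) = {1, 3, 4, 6, 7, 8, 9, 13, 17, 18}
Z △ X = {2, 5, 6, 7, 11, 12, 14, 16, 18}
(Z △ X)' = {1, 3, 4, 8, 9, 10, 13, 15, 17}
6 ∈ Y ∪ ((X ∩ (Y ∪ (Z \ X))) ∩ (Y △ (Y ∪ Z))) but 6 ∉ (Z △ X)', so the inclusion fails.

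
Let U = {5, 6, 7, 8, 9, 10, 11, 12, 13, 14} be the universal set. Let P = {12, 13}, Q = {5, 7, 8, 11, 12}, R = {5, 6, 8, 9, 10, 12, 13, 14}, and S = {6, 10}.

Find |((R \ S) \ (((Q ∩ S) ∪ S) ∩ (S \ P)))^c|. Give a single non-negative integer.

R \ S = {5, 8, 9, 12, 13, 14}
Q ∩ S = {}
(Q ∩ S) ∪ S = {6, 10}
S \ P = {6, 10}
((Q ∩ S) ∪ S) ∩ (S \ P) = {6, 10}
(R \ S) \ (((Q ∩ S) ∪ S) ∩ (S \ P)) = {5, 8, 9, 12, 13, 14}
((R \ S) \ (((Q ∩ S) ∪ S) ∩ (S \ P)))^c = {6, 7, 10, 11}
|((R \ S) \ (((Q ∩ S) ∪ S) ∩ (S \ P)))^c| = 4

4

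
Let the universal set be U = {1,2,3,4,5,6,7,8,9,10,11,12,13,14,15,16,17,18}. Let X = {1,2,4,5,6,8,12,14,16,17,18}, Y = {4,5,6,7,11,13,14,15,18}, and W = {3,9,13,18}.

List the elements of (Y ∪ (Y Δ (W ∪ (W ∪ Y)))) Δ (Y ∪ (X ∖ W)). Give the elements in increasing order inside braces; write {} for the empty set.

W ∪ Y = {3,4,5,6,7,9,11,13,14,15,18}
W ∪ (W ∪ Y) = {3,4,5,6,7,9,11,13,14,15,18}
Y Δ (W ∪ (W ∪ Y)) = {3,9}
Y ∪ (Y Δ (W ∪ (W ∪ Y))) = {3,4,5,6,7,9,11,13,14,15,18}
X ∖ W = {1,2,4,5,6,8,12,14,16,17}
Y ∪ (X ∖ W) = {1,2,4,5,6,7,8,11,12,13,14,15,16,17,18}
(Y ∪ (Y Δ (W ∪ (W ∪ Y)))) Δ (Y ∪ (X ∖ W)) = {1,2,3,8,9,12,16,17}

{1,2,3,8,9,12,16,17}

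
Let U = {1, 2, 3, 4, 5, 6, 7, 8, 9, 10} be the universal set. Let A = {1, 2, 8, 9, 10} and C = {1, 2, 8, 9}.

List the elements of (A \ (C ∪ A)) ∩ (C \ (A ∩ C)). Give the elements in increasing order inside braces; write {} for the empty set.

C ∪ A = {1, 2, 8, 9, 10}
A \ (C ∪ A) = {}
A ∩ C = {1, 2, 8, 9}
C \ (A ∩ C) = {}
(A \ (C ∪ A)) ∩ (C \ (A ∩ C)) = {}

{}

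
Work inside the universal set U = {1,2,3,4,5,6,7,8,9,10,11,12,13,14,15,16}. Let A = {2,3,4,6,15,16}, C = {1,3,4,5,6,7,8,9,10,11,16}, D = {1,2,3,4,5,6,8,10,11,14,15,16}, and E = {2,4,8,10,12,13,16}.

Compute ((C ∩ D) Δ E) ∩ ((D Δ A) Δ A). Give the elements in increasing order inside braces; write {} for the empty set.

{1,2,3,5,6,11}

C ∩ D = {1,3,4,5,6,8,10,11,16}
(C ∩ D) Δ E = {1,2,3,5,6,11,12,13}
D Δ A = {1,5,8,10,11,14}
(D Δ A) Δ A = {1,2,3,4,5,6,8,10,11,14,15,16}
((C ∩ D) Δ E) ∩ ((D Δ A) Δ A) = {1,2,3,5,6,11}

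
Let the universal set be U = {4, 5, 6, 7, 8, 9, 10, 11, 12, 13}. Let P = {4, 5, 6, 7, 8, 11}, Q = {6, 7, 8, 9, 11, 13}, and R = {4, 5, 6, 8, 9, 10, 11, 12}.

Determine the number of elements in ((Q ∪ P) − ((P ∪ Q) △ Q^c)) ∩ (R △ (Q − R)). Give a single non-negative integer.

2

Q ∪ P = {4, 5, 6, 7, 8, 9, 11, 13}
P ∪ Q = {4, 5, 6, 7, 8, 9, 11, 13}
Q^c = {4, 5, 10, 12}
(P ∪ Q) △ Q^c = {6, 7, 8, 9, 10, 11, 12, 13}
(Q ∪ P) − ((P ∪ Q) △ Q^c) = {4, 5}
Q − R = {7, 13}
R △ (Q − R) = {4, 5, 6, 7, 8, 9, 10, 11, 12, 13}
((Q ∪ P) − ((P ∪ Q) △ Q^c)) ∩ (R △ (Q − R)) = {4, 5}
|((Q ∪ P) − ((P ∪ Q) △ Q^c)) ∩ (R △ (Q − R))| = 2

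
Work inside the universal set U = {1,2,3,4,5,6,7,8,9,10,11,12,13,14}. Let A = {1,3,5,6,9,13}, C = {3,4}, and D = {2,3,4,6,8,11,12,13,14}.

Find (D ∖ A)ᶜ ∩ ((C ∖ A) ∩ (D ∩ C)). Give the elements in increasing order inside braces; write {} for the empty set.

D ∖ A = {2,4,8,11,12,14}
(D ∖ A)ᶜ = {1,3,5,6,7,9,10,13}
C ∖ A = {4}
D ∩ C = {3,4}
(C ∖ A) ∩ (D ∩ C) = {4}
(D ∖ A)ᶜ ∩ ((C ∖ A) ∩ (D ∩ C)) = {}

{}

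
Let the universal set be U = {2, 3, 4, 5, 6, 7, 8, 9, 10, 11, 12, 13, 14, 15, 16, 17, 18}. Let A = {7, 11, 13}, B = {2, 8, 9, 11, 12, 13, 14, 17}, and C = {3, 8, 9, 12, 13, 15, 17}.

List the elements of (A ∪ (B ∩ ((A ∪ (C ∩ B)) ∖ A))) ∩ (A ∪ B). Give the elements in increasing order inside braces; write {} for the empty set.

C ∩ B = {8, 9, 12, 13, 17}
A ∪ (C ∩ B) = {7, 8, 9, 11, 12, 13, 17}
(A ∪ (C ∩ B)) ∖ A = {8, 9, 12, 17}
B ∩ ((A ∪ (C ∩ B)) ∖ A) = {8, 9, 12, 17}
A ∪ (B ∩ ((A ∪ (C ∩ B)) ∖ A)) = {7, 8, 9, 11, 12, 13, 17}
A ∪ B = {2, 7, 8, 9, 11, 12, 13, 14, 17}
(A ∪ (B ∩ ((A ∪ (C ∩ B)) ∖ A))) ∩ (A ∪ B) = {7, 8, 9, 11, 12, 13, 17}

{7, 8, 9, 11, 12, 13, 17}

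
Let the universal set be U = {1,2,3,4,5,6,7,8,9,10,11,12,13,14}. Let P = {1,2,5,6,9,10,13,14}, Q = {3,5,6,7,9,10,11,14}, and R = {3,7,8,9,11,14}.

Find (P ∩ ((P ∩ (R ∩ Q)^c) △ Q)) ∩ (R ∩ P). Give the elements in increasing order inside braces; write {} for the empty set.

{9,14}

R ∩ Q = {3,7,9,11,14}
(R ∩ Q)^c = {1,2,4,5,6,8,10,12,13}
P ∩ (R ∩ Q)^c = {1,2,5,6,10,13}
(P ∩ (R ∩ Q)^c) △ Q = {1,2,3,7,9,11,13,14}
P ∩ ((P ∩ (R ∩ Q)^c) △ Q) = {1,2,9,13,14}
R ∩ P = {9,14}
(P ∩ ((P ∩ (R ∩ Q)^c) △ Q)) ∩ (R ∩ P) = {9,14}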